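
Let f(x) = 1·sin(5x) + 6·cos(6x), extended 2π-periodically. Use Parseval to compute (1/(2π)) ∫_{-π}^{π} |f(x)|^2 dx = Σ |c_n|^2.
Σ |c_n|^2 = 37/2

Expand |f|^2 and use orthogonality of {sin(nx), cos(mx)} on [-π, π]:
  ∫_{-π}^{π} sin(nx)^2 dx = π, ∫ cos(mx)^2 dx = π, and cross terms integrate to 0.
So ∫_{-π}^{π} f(x)^2 dx = 1^2 · π + 6^2 · π = (1 + 36)π.
Divide by 2π: (1 + 36)/2 = 37/2.
By Parseval, this equals Σ |c_n|^2.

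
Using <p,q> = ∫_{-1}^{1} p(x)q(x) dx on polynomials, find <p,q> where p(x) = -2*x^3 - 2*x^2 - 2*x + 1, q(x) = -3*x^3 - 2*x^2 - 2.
<p,q> = 64/21

Expand the product: p(x)·q(x) = 6*x^6 + 10*x^5 + 10*x^4 + 5*x^3 + 2*x^2 + 4*x - 2.
∫_{-1}^{1} of each monomial x^k gives [2/(k+1) if k even, 0 if k odd]. Integrating term-by-term (or equivalently evaluating the antiderivative F(x) = 6*x^7/7 + 5*x^6/3 + 2*x^5 + 5*x^4/4 + 2*x^3/3 + 2*x^2 - 2*x at the endpoints):
  F(1) − F(−1) = 541/84 − (95/28) = 64/21.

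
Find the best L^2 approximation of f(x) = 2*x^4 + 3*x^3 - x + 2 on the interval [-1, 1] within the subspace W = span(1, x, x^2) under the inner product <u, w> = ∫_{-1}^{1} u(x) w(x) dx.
g(x) = 12*x^2/7 + 4*x/5 + 64/35

The best approximation g ∈ W is the orthogonal projection of f onto W. Writing g = a_0 + a_1 x + a_2 x^2, the coefficients solve the normal equations G · a = b where
  G_{ij} = <φ_i, φ_j> and b_i = <f, φ_i>, with φ_0 = 1, φ_1 = x, φ_2 = x^2.
G =
  [2, 0, 2/3]
  [0, 2/3, 0]
  [2/3, 0, 2/5],
b = (24/5, 8/15, 40/21).
Solving gives a_0 = 64/35, a_1 = 4/5, a_2 = 12/7, so
  g(x) = 12*x^2/7 + 4*x/5 + 64/35.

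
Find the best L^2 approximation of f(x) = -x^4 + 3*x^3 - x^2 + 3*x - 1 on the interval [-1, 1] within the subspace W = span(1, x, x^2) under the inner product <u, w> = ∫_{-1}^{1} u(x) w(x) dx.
g(x) = -13*x^2/7 + 24*x/5 - 32/35

The best approximation g ∈ W is the orthogonal projection of f onto W. Writing g = a_0 + a_1 x + a_2 x^2, the coefficients solve the normal equations G · a = b where
  G_{ij} = <φ_i, φ_j> and b_i = <f, φ_i>, with φ_0 = 1, φ_1 = x, φ_2 = x^2.
G =
  [2, 0, 2/3]
  [0, 2/3, 0]
  [2/3, 0, 2/5],
b = (-46/15, 16/5, -142/105).
Solving gives a_0 = -32/35, a_1 = 24/5, a_2 = -13/7, so
  g(x) = -13*x^2/7 + 24*x/5 - 32/35.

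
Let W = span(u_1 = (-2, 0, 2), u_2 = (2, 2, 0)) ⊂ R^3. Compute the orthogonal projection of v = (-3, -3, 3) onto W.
proj_W(v) = (-4, -2, 2)

Set up U = [u_1 | ... | u_2] ∈ R^(3×2). The projector onto W = col(U) is P = U (U^T U)^(-1) U^T.
Compute U^T U =
  [8, -4]
  [-4, 8],
and U^T v = (12, -12).
Solve U^T U · c = U^T v for the coefficients: c = (1, -1). The projection is proj_W(v) = U c.
Check: (v - proj_W(v)) · u_1 = 0  (should be 0).
Check: (v - proj_W(v)) · u_2 = 0  (should be 0).
Result: proj_W(v) = (-4, -2, 2).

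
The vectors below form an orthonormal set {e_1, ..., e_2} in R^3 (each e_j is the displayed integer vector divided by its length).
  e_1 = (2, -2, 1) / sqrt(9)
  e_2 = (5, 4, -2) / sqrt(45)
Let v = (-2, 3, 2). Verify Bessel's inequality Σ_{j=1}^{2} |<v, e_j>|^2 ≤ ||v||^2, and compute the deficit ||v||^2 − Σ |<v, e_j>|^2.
Σ |<v, e_j>|^2 = 36/5; ||v||^2 = 17; deficit = 49/5

Write each e_j = u_j / sqrt(<u_j, u_j>) where u_j is the displayed integer vector. Then <v, e_j> = <v, u_j> / sqrt(<u_j, u_j>), so |<v, e_j>|^2 = <v, u_j>^2 / <u_j, u_j>.
Coefficients: <v, e_1> = -8/sqrt(9), <v, e_2> = -2/sqrt(45).
Square and sum: Σ |<v, e_j>|^2 = 36/5.
Compute ||v||^2 = v·v = 17.
Deficit = 17 − 36/5 = 49/5 ≥ 0, confirming Bessel's inequality. (The deficit equals ||v − Σ <v,e_j> e_j||^2, the squared distance from v to span{e_j}.)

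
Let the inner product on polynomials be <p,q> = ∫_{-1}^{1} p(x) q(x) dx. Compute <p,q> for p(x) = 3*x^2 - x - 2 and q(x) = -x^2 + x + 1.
<p,q> = -38/15

Expand the product: p(x)·q(x) = -3*x^4 + 4*x^3 + 4*x^2 - 3*x - 2.
∫_{-1}^{1} of each monomial x^k gives [2/(k+1) if k even, 0 if k odd]. Integrating term-by-term (or equivalently evaluating the antiderivative F(x) = -3*x^5/5 + x^4 + 4*x^3/3 - 3*x^2/2 - 2*x at the endpoints):
  F(1) − F(−1) = -53/30 − (23/30) = -38/15.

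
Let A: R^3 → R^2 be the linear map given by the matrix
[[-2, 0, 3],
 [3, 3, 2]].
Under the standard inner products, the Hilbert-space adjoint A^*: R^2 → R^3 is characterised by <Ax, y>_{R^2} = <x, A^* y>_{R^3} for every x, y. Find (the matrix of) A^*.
A^* = A^T =
[[-2, 3],
 [0, 3],
 [3, 2]]

For real matrices with standard dot products, the defining identity <Ax, y> = <x, A^* y> gives (Ax)^T y = x^T (A^*) y, i.e. x^T A^T y = x^T (A^*) y. Since this holds for all x, y, we must have A^* = A^T. Therefore
A^* =
[[-2, 3],
 [0, 3],
 [3, 2]].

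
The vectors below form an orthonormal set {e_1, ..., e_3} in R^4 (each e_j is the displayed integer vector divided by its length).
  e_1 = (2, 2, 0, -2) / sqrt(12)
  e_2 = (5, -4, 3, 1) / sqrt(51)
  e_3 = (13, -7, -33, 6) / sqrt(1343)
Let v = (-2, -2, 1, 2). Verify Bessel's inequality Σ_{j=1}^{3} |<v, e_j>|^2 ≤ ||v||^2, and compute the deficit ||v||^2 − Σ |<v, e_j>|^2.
Σ |<v, e_j>|^2 = 1026/79; ||v||^2 = 13; deficit = 1/79

Write each e_j = u_j / sqrt(<u_j, u_j>) where u_j is the displayed integer vector. Then <v, e_j> = <v, u_j> / sqrt(<u_j, u_j>), so |<v, e_j>|^2 = <v, u_j>^2 / <u_j, u_j>.
Coefficients: <v, e_1> = -12/sqrt(12), <v, e_2> = 3/sqrt(51), <v, e_3> = -33/sqrt(1343).
Square and sum: Σ |<v, e_j>|^2 = 1026/79.
Compute ||v||^2 = v·v = 13.
Deficit = 13 − 1026/79 = 1/79 ≥ 0, confirming Bessel's inequality. (The deficit equals ||v − Σ <v,e_j> e_j||^2, the squared distance from v to span{e_j}.)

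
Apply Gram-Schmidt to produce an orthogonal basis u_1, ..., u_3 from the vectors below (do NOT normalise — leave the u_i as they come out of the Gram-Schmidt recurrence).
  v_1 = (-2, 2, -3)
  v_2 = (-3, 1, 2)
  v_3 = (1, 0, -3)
Orthogonal basis:
  u_1 = (-2, 2, -3)
  u_2 = (-47/17, 13/17, 40/17)
  u_3 = (-35/234, -5/18, -10/117)

Apply the Gram-Schmidt recurrence
  u_1 = v_1
  u_i = v_i − Σ_{j<i} ((v_i · u_j) / (u_j · u_j)) · u_j.

Step by step this gives:
  u_1 = (-2, 2, -3)
  u_2 = (-47/17, 13/17, 40/17)
  u_3 = (-35/234, -5/18, -10/117)

Orthogonality check:
  u_2 · u_1 = 0 (should be 0)
  u_3 · u_1 = 0 (should be 0)
  u_3 · u_2 = 0 (should be 0)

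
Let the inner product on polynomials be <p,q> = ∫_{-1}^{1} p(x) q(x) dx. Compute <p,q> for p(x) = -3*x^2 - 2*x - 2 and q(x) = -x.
<p,q> = 4/3

Expand the product: p(x)·q(x) = 3*x^3 + 2*x^2 + 2*x.
∫_{-1}^{1} of each monomial x^k gives [2/(k+1) if k even, 0 if k odd]. Integrating term-by-term (or equivalently evaluating the antiderivative F(x) = 3*x^4/4 + 2*x^3/3 + x^2 at the endpoints):
  F(1) − F(−1) = 29/12 − (13/12) = 4/3.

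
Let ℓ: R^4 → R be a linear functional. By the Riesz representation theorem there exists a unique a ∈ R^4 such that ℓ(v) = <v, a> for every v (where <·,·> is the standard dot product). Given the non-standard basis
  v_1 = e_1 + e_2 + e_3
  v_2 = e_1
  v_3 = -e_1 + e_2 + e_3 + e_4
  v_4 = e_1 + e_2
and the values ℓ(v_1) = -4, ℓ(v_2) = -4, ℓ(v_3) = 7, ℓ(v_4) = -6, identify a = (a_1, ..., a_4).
a = (-4, -2, 2, 3)

Write a = (a_1, ..., a_4) in the standard basis. For each basis vector v_i, ℓ(v_i) = <v_i, a> is a linear equation in the a_j's. Collect the n equations into a matrix system V a = ℓ, where row i of V is v_i (expressed in the standard basis). Since V is invertible (lower-triangular with 1s on the diagonal, up to permutation), solve by back-substitution:
  V =
[[1, 1, 1, 0],
 [1, 0, 0, 0],
 [-1, 1, 1, 1],
 [1, 1, 0, 0]]
  V a = (-4, -4, 7, -6)
Solving gives a = (-4, -2, 2, 3).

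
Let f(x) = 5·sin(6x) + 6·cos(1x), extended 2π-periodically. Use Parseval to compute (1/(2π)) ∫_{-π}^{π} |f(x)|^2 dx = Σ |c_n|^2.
Σ |c_n|^2 = 61/2

Expand |f|^2 and use orthogonality of {sin(nx), cos(mx)} on [-π, π]:
  ∫_{-π}^{π} sin(nx)^2 dx = π, ∫ cos(mx)^2 dx = π, and cross terms integrate to 0.
So ∫_{-π}^{π} f(x)^2 dx = 5^2 · π + 6^2 · π = (25 + 36)π.
Divide by 2π: (25 + 36)/2 = 61/2.
By Parseval, this equals Σ |c_n|^2.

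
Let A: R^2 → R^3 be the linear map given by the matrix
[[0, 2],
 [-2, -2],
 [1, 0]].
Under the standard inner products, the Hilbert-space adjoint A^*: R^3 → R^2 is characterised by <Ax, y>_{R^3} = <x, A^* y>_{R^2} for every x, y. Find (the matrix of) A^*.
A^* = A^T =
[[0, -2, 1],
 [2, -2, 0]]

For real matrices with standard dot products, the defining identity <Ax, y> = <x, A^* y> gives (Ax)^T y = x^T (A^*) y, i.e. x^T A^T y = x^T (A^*) y. Since this holds for all x, y, we must have A^* = A^T. Therefore
A^* =
[[0, -2, 1],
 [2, -2, 0]].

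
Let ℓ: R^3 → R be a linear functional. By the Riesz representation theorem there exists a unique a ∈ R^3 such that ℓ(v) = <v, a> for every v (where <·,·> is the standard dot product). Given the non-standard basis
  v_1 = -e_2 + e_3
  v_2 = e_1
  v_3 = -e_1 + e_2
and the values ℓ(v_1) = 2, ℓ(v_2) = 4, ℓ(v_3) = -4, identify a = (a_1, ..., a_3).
a = (4, 0, 2)

Write a = (a_1, ..., a_3) in the standard basis. For each basis vector v_i, ℓ(v_i) = <v_i, a> is a linear equation in the a_j's. Collect the n equations into a matrix system V a = ℓ, where row i of V is v_i (expressed in the standard basis). Since V is invertible (lower-triangular with 1s on the diagonal, up to permutation), solve by back-substitution:
  V =
[[0, -1, 1],
 [1, 0, 0],
 [-1, 1, 0]]
  V a = (2, 4, -4)
Solving gives a = (4, 0, 2).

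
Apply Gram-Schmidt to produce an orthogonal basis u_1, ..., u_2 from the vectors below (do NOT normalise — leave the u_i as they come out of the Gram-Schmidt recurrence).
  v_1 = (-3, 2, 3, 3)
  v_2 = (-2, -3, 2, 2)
Orthogonal basis:
  u_1 = (-3, 2, 3, 3)
  u_2 = (-26/31, -117/31, 26/31, 26/31)

Apply the Gram-Schmidt recurrence
  u_1 = v_1
  u_i = v_i − Σ_{j<i} ((v_i · u_j) / (u_j · u_j)) · u_j.

Step by step this gives:
  u_1 = (-3, 2, 3, 3)
  u_2 = (-26/31, -117/31, 26/31, 26/31)

Orthogonality check:
  u_2 · u_1 = 0 (should be 0)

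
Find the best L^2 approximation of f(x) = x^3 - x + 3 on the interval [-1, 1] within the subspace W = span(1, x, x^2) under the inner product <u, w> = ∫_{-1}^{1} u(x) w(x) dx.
g(x) = 3 - 2*x/5

The best approximation g ∈ W is the orthogonal projection of f onto W. Writing g = a_0 + a_1 x + a_2 x^2, the coefficients solve the normal equations G · a = b where
  G_{ij} = <φ_i, φ_j> and b_i = <f, φ_i>, with φ_0 = 1, φ_1 = x, φ_2 = x^2.
G =
  [2, 0, 2/3]
  [0, 2/3, 0]
  [2/3, 0, 2/5],
b = (6, -4/15, 2).
Solving gives a_0 = 3, a_1 = -2/5, a_2 = 0, so
  g(x) = 3 - 2*x/5.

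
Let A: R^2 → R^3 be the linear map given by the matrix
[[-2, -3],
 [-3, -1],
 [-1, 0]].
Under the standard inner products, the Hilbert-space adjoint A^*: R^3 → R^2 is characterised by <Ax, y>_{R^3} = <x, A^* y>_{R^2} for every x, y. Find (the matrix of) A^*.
A^* = A^T =
[[-2, -3, -1],
 [-3, -1, 0]]

For real matrices with standard dot products, the defining identity <Ax, y> = <x, A^* y> gives (Ax)^T y = x^T (A^*) y, i.e. x^T A^T y = x^T (A^*) y. Since this holds for all x, y, we must have A^* = A^T. Therefore
A^* =
[[-2, -3, -1],
 [-3, -1, 0]].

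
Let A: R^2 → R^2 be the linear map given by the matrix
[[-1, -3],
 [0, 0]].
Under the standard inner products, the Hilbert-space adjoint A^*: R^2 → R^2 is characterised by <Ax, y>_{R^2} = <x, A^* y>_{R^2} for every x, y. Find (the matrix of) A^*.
A^* = A^T =
[[-1, 0],
 [-3, 0]]

For real matrices with standard dot products, the defining identity <Ax, y> = <x, A^* y> gives (Ax)^T y = x^T (A^*) y, i.e. x^T A^T y = x^T (A^*) y. Since this holds for all x, y, we must have A^* = A^T. Therefore
A^* =
[[-1, 0],
 [-3, 0]].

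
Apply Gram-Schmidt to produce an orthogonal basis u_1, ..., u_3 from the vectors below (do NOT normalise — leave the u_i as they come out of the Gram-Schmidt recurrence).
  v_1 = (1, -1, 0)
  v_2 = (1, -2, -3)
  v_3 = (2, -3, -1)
Orthogonal basis:
  u_1 = (1, -1, 0)
  u_2 = (-1/2, -1/2, -3)
  u_3 = (-6/19, -6/19, 2/19)

Apply the Gram-Schmidt recurrence
  u_1 = v_1
  u_i = v_i − Σ_{j<i} ((v_i · u_j) / (u_j · u_j)) · u_j.

Step by step this gives:
  u_1 = (1, -1, 0)
  u_2 = (-1/2, -1/2, -3)
  u_3 = (-6/19, -6/19, 2/19)

Orthogonality check:
  u_2 · u_1 = 0 (should be 0)
  u_3 · u_1 = 0 (should be 0)
  u_3 · u_2 = 0 (should be 0)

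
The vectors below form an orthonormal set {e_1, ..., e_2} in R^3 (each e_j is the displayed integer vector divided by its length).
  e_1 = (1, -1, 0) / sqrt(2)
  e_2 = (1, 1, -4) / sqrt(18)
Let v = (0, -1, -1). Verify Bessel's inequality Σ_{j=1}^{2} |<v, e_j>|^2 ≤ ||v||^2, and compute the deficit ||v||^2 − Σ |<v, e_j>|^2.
Σ |<v, e_j>|^2 = 1; ||v||^2 = 2; deficit = 1

Write each e_j = u_j / sqrt(<u_j, u_j>) where u_j is the displayed integer vector. Then <v, e_j> = <v, u_j> / sqrt(<u_j, u_j>), so |<v, e_j>|^2 = <v, u_j>^2 / <u_j, u_j>.
Coefficients: <v, e_1> = 1/sqrt(2), <v, e_2> = 3/sqrt(18).
Square and sum: Σ |<v, e_j>|^2 = 1.
Compute ||v||^2 = v·v = 2.
Deficit = 2 − 1 = 1 ≥ 0, confirming Bessel's inequality. (The deficit equals ||v − Σ <v,e_j> e_j||^2, the squared distance from v to span{e_j}.)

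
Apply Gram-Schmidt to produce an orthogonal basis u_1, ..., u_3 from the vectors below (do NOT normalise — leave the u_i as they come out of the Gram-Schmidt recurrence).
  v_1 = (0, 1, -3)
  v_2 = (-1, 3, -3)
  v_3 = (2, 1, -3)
Orthogonal basis:
  u_1 = (0, 1, -3)
  u_2 = (-1, 9/5, 3/5)
  u_3 = (36/23, 18/23, 6/23)

Apply the Gram-Schmidt recurrence
  u_1 = v_1
  u_i = v_i − Σ_{j<i} ((v_i · u_j) / (u_j · u_j)) · u_j.

Step by step this gives:
  u_1 = (0, 1, -3)
  u_2 = (-1, 9/5, 3/5)
  u_3 = (36/23, 18/23, 6/23)

Orthogonality check:
  u_2 · u_1 = 0 (should be 0)
  u_3 · u_1 = 0 (should be 0)
  u_3 · u_2 = 0 (should be 0)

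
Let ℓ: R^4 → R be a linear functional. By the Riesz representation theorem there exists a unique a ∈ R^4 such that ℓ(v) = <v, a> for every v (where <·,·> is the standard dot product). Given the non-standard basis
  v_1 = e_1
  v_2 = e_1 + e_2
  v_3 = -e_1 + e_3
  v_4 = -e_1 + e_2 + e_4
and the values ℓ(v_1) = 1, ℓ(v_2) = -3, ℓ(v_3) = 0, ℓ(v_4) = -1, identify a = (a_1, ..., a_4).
a = (1, -4, 1, 4)

Write a = (a_1, ..., a_4) in the standard basis. For each basis vector v_i, ℓ(v_i) = <v_i, a> is a linear equation in the a_j's. Collect the n equations into a matrix system V a = ℓ, where row i of V is v_i (expressed in the standard basis). Since V is invertible (lower-triangular with 1s on the diagonal, up to permutation), solve by back-substitution:
  V =
[[1, 0, 0, 0],
 [1, 1, 0, 0],
 [-1, 0, 1, 0],
 [-1, 1, 0, 1]]
  V a = (1, -3, 0, -1)
Solving gives a = (1, -4, 1, 4).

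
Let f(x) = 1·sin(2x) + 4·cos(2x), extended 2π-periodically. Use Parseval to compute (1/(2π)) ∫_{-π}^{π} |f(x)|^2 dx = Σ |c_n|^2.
Σ |c_n|^2 = 17/2

Expand |f|^2 and use orthogonality of {sin(nx), cos(mx)} on [-π, π]:
  ∫_{-π}^{π} sin(nx)^2 dx = π, ∫ cos(mx)^2 dx = π, and cross terms integrate to 0.
So ∫_{-π}^{π} f(x)^2 dx = 1^2 · π + 4^2 · π = (1 + 16)π.
Divide by 2π: (1 + 16)/2 = 17/2.
By Parseval, this equals Σ |c_n|^2.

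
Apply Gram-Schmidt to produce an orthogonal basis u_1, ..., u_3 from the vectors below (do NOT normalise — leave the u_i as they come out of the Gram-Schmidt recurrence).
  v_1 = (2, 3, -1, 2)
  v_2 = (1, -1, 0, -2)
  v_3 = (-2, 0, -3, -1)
Orthogonal basis:
  u_1 = (2, 3, -1, 2)
  u_2 = (14/9, -1/6, -5/18, -13/9)
  u_3 = (-115/83, 39/83, -267/83, -77/83)

Apply the Gram-Schmidt recurrence
  u_1 = v_1
  u_i = v_i − Σ_{j<i} ((v_i · u_j) / (u_j · u_j)) · u_j.

Step by step this gives:
  u_1 = (2, 3, -1, 2)
  u_2 = (14/9, -1/6, -5/18, -13/9)
  u_3 = (-115/83, 39/83, -267/83, -77/83)

Orthogonality check:
  u_2 · u_1 = 0 (should be 0)
  u_3 · u_1 = 0 (should be 0)
  u_3 · u_2 = 0 (should be 0)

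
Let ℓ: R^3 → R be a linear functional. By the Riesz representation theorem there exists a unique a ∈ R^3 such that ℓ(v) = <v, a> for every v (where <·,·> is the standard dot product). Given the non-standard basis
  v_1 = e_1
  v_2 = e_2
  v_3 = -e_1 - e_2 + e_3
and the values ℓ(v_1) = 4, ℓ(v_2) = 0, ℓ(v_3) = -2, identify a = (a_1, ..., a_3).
a = (4, 0, 2)

Write a = (a_1, ..., a_3) in the standard basis. For each basis vector v_i, ℓ(v_i) = <v_i, a> is a linear equation in the a_j's. Collect the n equations into a matrix system V a = ℓ, where row i of V is v_i (expressed in the standard basis). Since V is invertible (lower-triangular with 1s on the diagonal, up to permutation), solve by back-substitution:
  V =
[[1, 0, 0],
 [0, 1, 0],
 [-1, -1, 1]]
  V a = (4, 0, -2)
Solving gives a = (4, 0, 2).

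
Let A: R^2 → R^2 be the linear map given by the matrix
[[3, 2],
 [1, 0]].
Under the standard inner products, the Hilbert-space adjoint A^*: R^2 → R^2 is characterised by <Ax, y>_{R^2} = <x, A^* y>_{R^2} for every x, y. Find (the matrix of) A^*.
A^* = A^T =
[[3, 1],
 [2, 0]]

For real matrices with standard dot products, the defining identity <Ax, y> = <x, A^* y> gives (Ax)^T y = x^T (A^*) y, i.e. x^T A^T y = x^T (A^*) y. Since this holds for all x, y, we must have A^* = A^T. Therefore
A^* =
[[3, 1],
 [2, 0]].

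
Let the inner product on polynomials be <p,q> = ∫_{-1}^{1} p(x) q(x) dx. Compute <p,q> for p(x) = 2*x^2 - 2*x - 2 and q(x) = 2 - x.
<p,q> = -4

Expand the product: p(x)·q(x) = -2*x^3 + 6*x^2 - 2*x - 4.
∫_{-1}^{1} of each monomial x^k gives [2/(k+1) if k even, 0 if k odd]. Integrating term-by-term (or equivalently evaluating the antiderivative F(x) = -x^4/2 + 2*x^3 - x^2 - 4*x at the endpoints):
  F(1) − F(−1) = -7/2 − (1/2) = -4.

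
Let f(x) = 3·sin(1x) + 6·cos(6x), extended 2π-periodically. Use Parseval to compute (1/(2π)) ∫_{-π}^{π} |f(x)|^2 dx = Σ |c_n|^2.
Σ |c_n|^2 = 45/2

Expand |f|^2 and use orthogonality of {sin(nx), cos(mx)} on [-π, π]:
  ∫_{-π}^{π} sin(nx)^2 dx = π, ∫ cos(mx)^2 dx = π, and cross terms integrate to 0.
So ∫_{-π}^{π} f(x)^2 dx = 3^2 · π + 6^2 · π = (9 + 36)π.
Divide by 2π: (9 + 36)/2 = 45/2.
By Parseval, this equals Σ |c_n|^2.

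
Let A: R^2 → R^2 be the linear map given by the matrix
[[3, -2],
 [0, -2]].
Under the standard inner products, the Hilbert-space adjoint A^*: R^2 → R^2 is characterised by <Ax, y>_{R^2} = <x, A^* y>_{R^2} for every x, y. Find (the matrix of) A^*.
A^* = A^T =
[[3, 0],
 [-2, -2]]

For real matrices with standard dot products, the defining identity <Ax, y> = <x, A^* y> gives (Ax)^T y = x^T (A^*) y, i.e. x^T A^T y = x^T (A^*) y. Since this holds for all x, y, we must have A^* = A^T. Therefore
A^* =
[[3, 0],
 [-2, -2]].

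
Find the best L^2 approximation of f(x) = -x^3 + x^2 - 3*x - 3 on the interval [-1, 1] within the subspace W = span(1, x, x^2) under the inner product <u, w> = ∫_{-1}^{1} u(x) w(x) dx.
g(x) = x^2 - 18*x/5 - 3

The best approximation g ∈ W is the orthogonal projection of f onto W. Writing g = a_0 + a_1 x + a_2 x^2, the coefficients solve the normal equations G · a = b where
  G_{ij} = <φ_i, φ_j> and b_i = <f, φ_i>, with φ_0 = 1, φ_1 = x, φ_2 = x^2.
G =
  [2, 0, 2/3]
  [0, 2/3, 0]
  [2/3, 0, 2/5],
b = (-16/3, -12/5, -8/5).
Solving gives a_0 = -3, a_1 = -18/5, a_2 = 1, so
  g(x) = x^2 - 18*x/5 - 3.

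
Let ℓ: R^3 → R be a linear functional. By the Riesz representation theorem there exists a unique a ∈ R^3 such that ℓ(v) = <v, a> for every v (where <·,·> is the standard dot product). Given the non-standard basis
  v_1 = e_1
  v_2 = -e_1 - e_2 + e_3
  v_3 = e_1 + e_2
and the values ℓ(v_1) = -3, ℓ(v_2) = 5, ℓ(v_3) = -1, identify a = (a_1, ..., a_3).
a = (-3, 2, 4)

Write a = (a_1, ..., a_3) in the standard basis. For each basis vector v_i, ℓ(v_i) = <v_i, a> is a linear equation in the a_j's. Collect the n equations into a matrix system V a = ℓ, where row i of V is v_i (expressed in the standard basis). Since V is invertible (lower-triangular with 1s on the diagonal, up to permutation), solve by back-substitution:
  V =
[[1, 0, 0],
 [-1, -1, 1],
 [1, 1, 0]]
  V a = (-3, 5, -1)
Solving gives a = (-3, 2, 4).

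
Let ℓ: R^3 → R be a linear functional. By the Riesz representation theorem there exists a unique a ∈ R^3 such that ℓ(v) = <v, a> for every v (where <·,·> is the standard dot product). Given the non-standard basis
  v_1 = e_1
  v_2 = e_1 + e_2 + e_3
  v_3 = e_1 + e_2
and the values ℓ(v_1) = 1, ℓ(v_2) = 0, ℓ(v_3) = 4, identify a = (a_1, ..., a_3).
a = (1, 3, -4)

Write a = (a_1, ..., a_3) in the standard basis. For each basis vector v_i, ℓ(v_i) = <v_i, a> is a linear equation in the a_j's. Collect the n equations into a matrix system V a = ℓ, where row i of V is v_i (expressed in the standard basis). Since V is invertible (lower-triangular with 1s on the diagonal, up to permutation), solve by back-substitution:
  V =
[[1, 0, 0],
 [1, 1, 1],
 [1, 1, 0]]
  V a = (1, 0, 4)
Solving gives a = (1, 3, -4).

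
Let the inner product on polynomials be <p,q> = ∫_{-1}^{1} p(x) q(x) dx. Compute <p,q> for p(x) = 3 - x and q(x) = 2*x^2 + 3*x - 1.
<p,q> = -4

Expand the product: p(x)·q(x) = -2*x^3 + 3*x^2 + 10*x - 3.
∫_{-1}^{1} of each monomial x^k gives [2/(k+1) if k even, 0 if k odd]. Integrating term-by-term (or equivalently evaluating the antiderivative F(x) = -x^4/2 + x^3 + 5*x^2 - 3*x at the endpoints):
  F(1) − F(−1) = 5/2 − (13/2) = -4.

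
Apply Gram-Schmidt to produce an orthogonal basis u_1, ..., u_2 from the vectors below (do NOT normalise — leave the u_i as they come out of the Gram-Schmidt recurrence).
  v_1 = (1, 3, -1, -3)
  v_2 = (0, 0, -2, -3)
Orthogonal basis:
  u_1 = (1, 3, -1, -3)
  u_2 = (-11/20, -33/20, -29/20, -27/20)

Apply the Gram-Schmidt recurrence
  u_1 = v_1
  u_i = v_i − Σ_{j<i} ((v_i · u_j) / (u_j · u_j)) · u_j.

Step by step this gives:
  u_1 = (1, 3, -1, -3)
  u_2 = (-11/20, -33/20, -29/20, -27/20)

Orthogonality check:
  u_2 · u_1 = 0 (should be 0)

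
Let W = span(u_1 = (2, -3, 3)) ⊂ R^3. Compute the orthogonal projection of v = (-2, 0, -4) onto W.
proj_W(v) = (-16/11, 24/11, -24/11)

Set up U = [u_1 | ... | u_1] ∈ R^(3×1). The projector onto W = col(U) is P = U (U^T U)^(-1) U^T.
Compute U^T U =
  [22],
and U^T v = (-16).
Solve U^T U · c = U^T v for the coefficients: c = (-8/11). The projection is proj_W(v) = U c.
Check: (v - proj_W(v)) · u_1 = 0  (should be 0).
Result: proj_W(v) = (-16/11, 24/11, -24/11).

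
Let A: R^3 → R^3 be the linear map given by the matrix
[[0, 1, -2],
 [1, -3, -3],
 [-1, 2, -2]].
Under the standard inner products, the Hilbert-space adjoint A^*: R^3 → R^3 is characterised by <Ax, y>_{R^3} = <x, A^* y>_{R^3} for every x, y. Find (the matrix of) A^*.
A^* = A^T =
[[0, 1, -1],
 [1, -3, 2],
 [-2, -3, -2]]

For real matrices with standard dot products, the defining identity <Ax, y> = <x, A^* y> gives (Ax)^T y = x^T (A^*) y, i.e. x^T A^T y = x^T (A^*) y. Since this holds for all x, y, we must have A^* = A^T. Therefore
A^* =
[[0, 1, -1],
 [1, -3, 2],
 [-2, -3, -2]].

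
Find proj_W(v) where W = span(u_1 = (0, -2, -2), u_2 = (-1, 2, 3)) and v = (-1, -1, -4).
proj_W(v) = (1/3, -7/3, -8/3)

Set up U = [u_1 | ... | u_2] ∈ R^(3×2). The projector onto W = col(U) is P = U (U^T U)^(-1) U^T.
Compute U^T U =
  [8, -10]
  [-10, 14],
and U^T v = (10, -13).
Solve U^T U · c = U^T v for the coefficients: c = (5/6, -1/3). The projection is proj_W(v) = U c.
Check: (v - proj_W(v)) · u_1 = 0  (should be 0).
Check: (v - proj_W(v)) · u_2 = 0  (should be 0).
Result: proj_W(v) = (1/3, -7/3, -8/3).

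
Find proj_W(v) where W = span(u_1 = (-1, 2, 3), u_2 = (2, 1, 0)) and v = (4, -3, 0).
proj_W(v) = (19/7, -3/7, -15/7)

Set up U = [u_1 | ... | u_2] ∈ R^(3×2). The projector onto W = col(U) is P = U (U^T U)^(-1) U^T.
Compute U^T U =
  [14, 0]
  [0, 5],
and U^T v = (-10, 5).
Solve U^T U · c = U^T v for the coefficients: c = (-5/7, 1). The projection is proj_W(v) = U c.
Check: (v - proj_W(v)) · u_1 = 0  (should be 0).
Check: (v - proj_W(v)) · u_2 = 0  (should be 0).
Result: proj_W(v) = (19/7, -3/7, -15/7).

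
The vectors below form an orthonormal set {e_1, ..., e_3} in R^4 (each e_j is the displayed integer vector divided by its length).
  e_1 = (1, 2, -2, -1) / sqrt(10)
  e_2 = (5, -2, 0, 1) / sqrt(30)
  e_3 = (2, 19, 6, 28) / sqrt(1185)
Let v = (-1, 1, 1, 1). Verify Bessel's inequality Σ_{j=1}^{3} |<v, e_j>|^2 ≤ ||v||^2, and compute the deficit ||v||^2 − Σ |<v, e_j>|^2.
Σ |<v, e_j>|^2 = 1499/395; ||v||^2 = 4; deficit = 81/395

Write each e_j = u_j / sqrt(<u_j, u_j>) where u_j is the displayed integer vector. Then <v, e_j> = <v, u_j> / sqrt(<u_j, u_j>), so |<v, e_j>|^2 = <v, u_j>^2 / <u_j, u_j>.
Coefficients: <v, e_1> = -2/sqrt(10), <v, e_2> = -6/sqrt(30), <v, e_3> = 51/sqrt(1185).
Square and sum: Σ |<v, e_j>|^2 = 1499/395.
Compute ||v||^2 = v·v = 4.
Deficit = 4 − 1499/395 = 81/395 ≥ 0, confirming Bessel's inequality. (The deficit equals ||v − Σ <v,e_j> e_j||^2, the squared distance from v to span{e_j}.)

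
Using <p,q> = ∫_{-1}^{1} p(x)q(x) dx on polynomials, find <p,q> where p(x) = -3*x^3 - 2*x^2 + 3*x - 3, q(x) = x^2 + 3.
<p,q> = -124/5

Expand the product: p(x)·q(x) = -3*x^5 - 2*x^4 - 6*x^3 - 9*x^2 + 9*x - 9.
∫_{-1}^{1} of each monomial x^k gives [2/(k+1) if k even, 0 if k odd]. Integrating term-by-term (or equivalently evaluating the antiderivative F(x) = -x^6/2 - 2*x^5/5 - 3*x^4/2 - 3*x^3 + 9*x^2/2 - 9*x at the endpoints):
  F(1) − F(−1) = -99/10 − (149/10) = -124/5.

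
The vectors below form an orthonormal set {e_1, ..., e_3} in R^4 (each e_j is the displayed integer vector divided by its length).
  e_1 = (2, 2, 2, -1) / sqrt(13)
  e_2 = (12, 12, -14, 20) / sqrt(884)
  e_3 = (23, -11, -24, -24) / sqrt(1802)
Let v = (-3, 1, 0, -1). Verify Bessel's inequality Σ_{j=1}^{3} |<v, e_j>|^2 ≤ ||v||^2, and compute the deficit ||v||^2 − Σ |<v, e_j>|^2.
Σ |<v, e_j>|^2 = 245/53; ||v||^2 = 11; deficit = 338/53

Write each e_j = u_j / sqrt(<u_j, u_j>) where u_j is the displayed integer vector. Then <v, e_j> = <v, u_j> / sqrt(<u_j, u_j>), so |<v, e_j>|^2 = <v, u_j>^2 / <u_j, u_j>.
Coefficients: <v, e_1> = -3/sqrt(13), <v, e_2> = -44/sqrt(884), <v, e_3> = -56/sqrt(1802).
Square and sum: Σ |<v, e_j>|^2 = 245/53.
Compute ||v||^2 = v·v = 11.
Deficit = 11 − 245/53 = 338/53 ≥ 0, confirming Bessel's inequality. (The deficit equals ||v − Σ <v,e_j> e_j||^2, the squared distance from v to span{e_j}.)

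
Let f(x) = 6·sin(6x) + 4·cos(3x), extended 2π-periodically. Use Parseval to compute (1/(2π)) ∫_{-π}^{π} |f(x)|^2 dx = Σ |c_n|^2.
Σ |c_n|^2 = 26

Expand |f|^2 and use orthogonality of {sin(nx), cos(mx)} on [-π, π]:
  ∫_{-π}^{π} sin(nx)^2 dx = π, ∫ cos(mx)^2 dx = π, and cross terms integrate to 0.
So ∫_{-π}^{π} f(x)^2 dx = 6^2 · π + 4^2 · π = (36 + 16)π.
Divide by 2π: (36 + 16)/2 = 26.
By Parseval, this equals Σ |c_n|^2.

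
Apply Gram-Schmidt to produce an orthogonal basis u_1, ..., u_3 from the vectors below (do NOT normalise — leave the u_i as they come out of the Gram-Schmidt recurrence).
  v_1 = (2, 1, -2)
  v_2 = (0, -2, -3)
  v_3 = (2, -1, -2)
Orthogonal basis:
  u_1 = (2, 1, -2)
  u_2 = (-8/9, -22/9, -19/9)
  u_3 = (84/101, -72/101, 48/101)

Apply the Gram-Schmidt recurrence
  u_1 = v_1
  u_i = v_i − Σ_{j<i} ((v_i · u_j) / (u_j · u_j)) · u_j.

Step by step this gives:
  u_1 = (2, 1, -2)
  u_2 = (-8/9, -22/9, -19/9)
  u_3 = (84/101, -72/101, 48/101)

Orthogonality check:
  u_2 · u_1 = 0 (should be 0)
  u_3 · u_1 = 0 (should be 0)
  u_3 · u_2 = 0 (should be 0)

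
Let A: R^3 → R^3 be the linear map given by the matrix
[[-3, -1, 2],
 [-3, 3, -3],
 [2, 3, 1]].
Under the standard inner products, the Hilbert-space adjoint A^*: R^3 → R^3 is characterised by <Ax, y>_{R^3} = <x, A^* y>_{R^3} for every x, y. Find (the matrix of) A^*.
A^* = A^T =
[[-3, -3, 2],
 [-1, 3, 3],
 [2, -3, 1]]

For real matrices with standard dot products, the defining identity <Ax, y> = <x, A^* y> gives (Ax)^T y = x^T (A^*) y, i.e. x^T A^T y = x^T (A^*) y. Since this holds for all x, y, we must have A^* = A^T. Therefore
A^* =
[[-3, -3, 2],
 [-1, 3, 3],
 [2, -3, 1]].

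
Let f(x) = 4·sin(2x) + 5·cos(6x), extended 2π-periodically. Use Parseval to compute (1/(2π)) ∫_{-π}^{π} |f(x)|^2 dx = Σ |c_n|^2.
Σ |c_n|^2 = 41/2

Expand |f|^2 and use orthogonality of {sin(nx), cos(mx)} on [-π, π]:
  ∫_{-π}^{π} sin(nx)^2 dx = π, ∫ cos(mx)^2 dx = π, and cross terms integrate to 0.
So ∫_{-π}^{π} f(x)^2 dx = 4^2 · π + 5^2 · π = (16 + 25)π.
Divide by 2π: (16 + 25)/2 = 41/2.
By Parseval, this equals Σ |c_n|^2.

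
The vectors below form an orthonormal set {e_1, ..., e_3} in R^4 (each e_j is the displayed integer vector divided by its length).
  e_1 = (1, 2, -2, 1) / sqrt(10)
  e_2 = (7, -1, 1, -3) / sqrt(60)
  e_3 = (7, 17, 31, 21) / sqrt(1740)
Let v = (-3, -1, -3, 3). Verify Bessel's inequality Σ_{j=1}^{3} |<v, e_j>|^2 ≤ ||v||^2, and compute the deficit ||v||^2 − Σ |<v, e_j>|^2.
Σ |<v, e_j>|^2 = 3092/145; ||v||^2 = 28; deficit = 968/145

Write each e_j = u_j / sqrt(<u_j, u_j>) where u_j is the displayed integer vector. Then <v, e_j> = <v, u_j> / sqrt(<u_j, u_j>), so |<v, e_j>|^2 = <v, u_j>^2 / <u_j, u_j>.
Coefficients: <v, e_1> = 4/sqrt(10), <v, e_2> = -32/sqrt(60), <v, e_3> = -68/sqrt(1740).
Square and sum: Σ |<v, e_j>|^2 = 3092/145.
Compute ||v||^2 = v·v = 28.
Deficit = 28 − 3092/145 = 968/145 ≥ 0, confirming Bessel's inequality. (The deficit equals ||v − Σ <v,e_j> e_j||^2, the squared distance from v to span{e_j}.)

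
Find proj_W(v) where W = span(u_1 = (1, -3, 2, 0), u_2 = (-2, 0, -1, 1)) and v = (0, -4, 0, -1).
proj_W(v) = (0, -3, 3/2, 1/2)

Set up U = [u_1 | ... | u_2] ∈ R^(4×2). The projector onto W = col(U) is P = U (U^T U)^(-1) U^T.
Compute U^T U =
  [14, -4]
  [-4, 6],
and U^T v = (12, -1).
Solve U^T U · c = U^T v for the coefficients: c = (1, 1/2). The projection is proj_W(v) = U c.
Check: (v - proj_W(v)) · u_1 = 0  (should be 0).
Check: (v - proj_W(v)) · u_2 = 0  (should be 0).
Result: proj_W(v) = (0, -3, 3/2, 1/2).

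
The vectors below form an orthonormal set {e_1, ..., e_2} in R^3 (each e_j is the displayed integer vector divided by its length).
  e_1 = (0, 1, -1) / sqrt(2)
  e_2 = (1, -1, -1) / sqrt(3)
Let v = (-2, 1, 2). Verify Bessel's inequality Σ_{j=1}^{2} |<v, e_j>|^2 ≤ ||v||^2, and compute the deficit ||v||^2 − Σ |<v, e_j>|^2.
Σ |<v, e_j>|^2 = 53/6; ||v||^2 = 9; deficit = 1/6

Write each e_j = u_j / sqrt(<u_j, u_j>) where u_j is the displayed integer vector. Then <v, e_j> = <v, u_j> / sqrt(<u_j, u_j>), so |<v, e_j>|^2 = <v, u_j>^2 / <u_j, u_j>.
Coefficients: <v, e_1> = -1/sqrt(2), <v, e_2> = -5/sqrt(3).
Square and sum: Σ |<v, e_j>|^2 = 53/6.
Compute ||v||^2 = v·v = 9.
Deficit = 9 − 53/6 = 1/6 ≥ 0, confirming Bessel's inequality. (The deficit equals ||v − Σ <v,e_j> e_j||^2, the squared distance from v to span{e_j}.)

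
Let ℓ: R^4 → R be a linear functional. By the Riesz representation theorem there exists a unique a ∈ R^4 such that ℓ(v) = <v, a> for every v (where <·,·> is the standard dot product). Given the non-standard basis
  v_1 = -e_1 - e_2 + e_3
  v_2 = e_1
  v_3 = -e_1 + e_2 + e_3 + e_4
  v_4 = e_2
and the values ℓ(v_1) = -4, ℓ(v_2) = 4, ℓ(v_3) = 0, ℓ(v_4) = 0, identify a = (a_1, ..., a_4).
a = (4, 0, 0, 4)

Write a = (a_1, ..., a_4) in the standard basis. For each basis vector v_i, ℓ(v_i) = <v_i, a> is a linear equation in the a_j's. Collect the n equations into a matrix system V a = ℓ, where row i of V is v_i (expressed in the standard basis). Since V is invertible (lower-triangular with 1s on the diagonal, up to permutation), solve by back-substitution:
  V =
[[-1, -1, 1, 0],
 [1, 0, 0, 0],
 [-1, 1, 1, 1],
 [0, 1, 0, 0]]
  V a = (-4, 4, 0, 0)
Solving gives a = (4, 0, 0, 4).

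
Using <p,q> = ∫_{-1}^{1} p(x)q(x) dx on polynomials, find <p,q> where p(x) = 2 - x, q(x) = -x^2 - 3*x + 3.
<p,q> = 38/3

Expand the product: p(x)·q(x) = x^3 + x^2 - 9*x + 6.
∫_{-1}^{1} of each monomial x^k gives [2/(k+1) if k even, 0 if k odd]. Integrating term-by-term (or equivalently evaluating the antiderivative F(x) = x^4/4 + x^3/3 - 9*x^2/2 + 6*x at the endpoints):
  F(1) − F(−1) = 25/12 − (-127/12) = 38/3.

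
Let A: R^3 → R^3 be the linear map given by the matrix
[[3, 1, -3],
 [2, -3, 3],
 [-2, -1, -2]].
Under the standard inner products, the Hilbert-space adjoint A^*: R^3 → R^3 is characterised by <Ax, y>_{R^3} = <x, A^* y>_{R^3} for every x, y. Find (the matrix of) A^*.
A^* = A^T =
[[3, 2, -2],
 [1, -3, -1],
 [-3, 3, -2]]

For real matrices with standard dot products, the defining identity <Ax, y> = <x, A^* y> gives (Ax)^T y = x^T (A^*) y, i.e. x^T A^T y = x^T (A^*) y. Since this holds for all x, y, we must have A^* = A^T. Therefore
A^* =
[[3, 2, -2],
 [1, -3, -1],
 [-3, 3, -2]].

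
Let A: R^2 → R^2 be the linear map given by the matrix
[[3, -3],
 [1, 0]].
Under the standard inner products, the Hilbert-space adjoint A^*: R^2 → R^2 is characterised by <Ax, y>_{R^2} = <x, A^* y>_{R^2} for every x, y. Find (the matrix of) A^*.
A^* = A^T =
[[3, 1],
 [-3, 0]]

For real matrices with standard dot products, the defining identity <Ax, y> = <x, A^* y> gives (Ax)^T y = x^T (A^*) y, i.e. x^T A^T y = x^T (A^*) y. Since this holds for all x, y, we must have A^* = A^T. Therefore
A^* =
[[3, 1],
 [-3, 0]].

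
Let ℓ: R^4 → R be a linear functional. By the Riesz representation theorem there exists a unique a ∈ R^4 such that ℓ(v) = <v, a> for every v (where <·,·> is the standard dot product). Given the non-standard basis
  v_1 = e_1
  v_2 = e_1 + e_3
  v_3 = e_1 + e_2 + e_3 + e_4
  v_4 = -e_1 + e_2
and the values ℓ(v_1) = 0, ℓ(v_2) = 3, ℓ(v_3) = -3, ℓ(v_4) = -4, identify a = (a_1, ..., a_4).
a = (0, -4, 3, -2)

Write a = (a_1, ..., a_4) in the standard basis. For each basis vector v_i, ℓ(v_i) = <v_i, a> is a linear equation in the a_j's. Collect the n equations into a matrix system V a = ℓ, where row i of V is v_i (expressed in the standard basis). Since V is invertible (lower-triangular with 1s on the diagonal, up to permutation), solve by back-substitution:
  V =
[[1, 0, 0, 0],
 [1, 0, 1, 0],
 [1, 1, 1, 1],
 [-1, 1, 0, 0]]
  V a = (0, 3, -3, -4)
Solving gives a = (0, -4, 3, -2).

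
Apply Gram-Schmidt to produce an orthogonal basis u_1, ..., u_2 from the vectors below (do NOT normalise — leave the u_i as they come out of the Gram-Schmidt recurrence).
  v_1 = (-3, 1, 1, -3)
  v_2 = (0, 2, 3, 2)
Orthogonal basis:
  u_1 = (-3, 1, 1, -3)
  u_2 = (-3/20, 41/20, 61/20, 37/20)

Apply the Gram-Schmidt recurrence
  u_1 = v_1
  u_i = v_i − Σ_{j<i} ((v_i · u_j) / (u_j · u_j)) · u_j.

Step by step this gives:
  u_1 = (-3, 1, 1, -3)
  u_2 = (-3/20, 41/20, 61/20, 37/20)

Orthogonality check:
  u_2 · u_1 = 0 (should be 0)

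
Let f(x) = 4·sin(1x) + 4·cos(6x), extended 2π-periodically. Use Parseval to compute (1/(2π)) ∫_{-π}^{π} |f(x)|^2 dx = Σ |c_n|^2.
Σ |c_n|^2 = 16

Expand |f|^2 and use orthogonality of {sin(nx), cos(mx)} on [-π, π]:
  ∫_{-π}^{π} sin(nx)^2 dx = π, ∫ cos(mx)^2 dx = π, and cross terms integrate to 0.
So ∫_{-π}^{π} f(x)^2 dx = 4^2 · π + 4^2 · π = (16 + 16)π.
Divide by 2π: (16 + 16)/2 = 16.
By Parseval, this equals Σ |c_n|^2.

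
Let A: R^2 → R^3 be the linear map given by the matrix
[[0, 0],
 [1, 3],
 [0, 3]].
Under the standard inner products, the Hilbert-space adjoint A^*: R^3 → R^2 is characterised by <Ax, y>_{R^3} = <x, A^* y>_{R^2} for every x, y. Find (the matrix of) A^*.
A^* = A^T =
[[0, 1, 0],
 [0, 3, 3]]

For real matrices with standard dot products, the defining identity <Ax, y> = <x, A^* y> gives (Ax)^T y = x^T (A^*) y, i.e. x^T A^T y = x^T (A^*) y. Since this holds for all x, y, we must have A^* = A^T. Therefore
A^* =
[[0, 1, 0],
 [0, 3, 3]].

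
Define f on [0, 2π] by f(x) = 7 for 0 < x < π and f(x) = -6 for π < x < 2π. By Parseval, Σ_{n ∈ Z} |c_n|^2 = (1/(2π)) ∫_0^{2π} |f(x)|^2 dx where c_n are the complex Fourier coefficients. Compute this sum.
Σ |c_n|^2 = 85/2

Parseval equates the L^2 energy of f (normalised by 1/(2π)) with the ℓ^2 sum of its Fourier coefficients: (1/(2π)) ∫_0^{2π} |f|^2 = Σ |c_n|^2.
Compute the left side: (1/(2π)) [∫_0^π 7^2 dx + ∫_π^{2π} (-6)^2 dx] = (1/(2π)) · (49π + 36π) = (49 + 36)/2 = 85/2.
So Σ_{n ∈ Z} |c_n|^2 = 85/2.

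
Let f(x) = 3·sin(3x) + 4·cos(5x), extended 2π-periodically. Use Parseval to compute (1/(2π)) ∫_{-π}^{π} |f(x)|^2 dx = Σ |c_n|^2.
Σ |c_n|^2 = 25/2

Expand |f|^2 and use orthogonality of {sin(nx), cos(mx)} on [-π, π]:
  ∫_{-π}^{π} sin(nx)^2 dx = π, ∫ cos(mx)^2 dx = π, and cross terms integrate to 0.
So ∫_{-π}^{π} f(x)^2 dx = 3^2 · π + 4^2 · π = (9 + 16)π.
Divide by 2π: (9 + 16)/2 = 25/2.
By Parseval, this equals Σ |c_n|^2.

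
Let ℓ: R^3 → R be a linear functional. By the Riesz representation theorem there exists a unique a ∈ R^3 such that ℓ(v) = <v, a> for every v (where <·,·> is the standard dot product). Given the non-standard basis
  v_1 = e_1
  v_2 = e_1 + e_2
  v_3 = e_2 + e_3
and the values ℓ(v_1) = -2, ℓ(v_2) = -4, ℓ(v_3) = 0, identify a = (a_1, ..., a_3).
a = (-2, -2, 2)

Write a = (a_1, ..., a_3) in the standard basis. For each basis vector v_i, ℓ(v_i) = <v_i, a> is a linear equation in the a_j's. Collect the n equations into a matrix system V a = ℓ, where row i of V is v_i (expressed in the standard basis). Since V is invertible (lower-triangular with 1s on the diagonal, up to permutation), solve by back-substitution:
  V =
[[1, 0, 0],
 [1, 1, 0],
 [0, 1, 1]]
  V a = (-2, -4, 0)
Solving gives a = (-2, -2, 2).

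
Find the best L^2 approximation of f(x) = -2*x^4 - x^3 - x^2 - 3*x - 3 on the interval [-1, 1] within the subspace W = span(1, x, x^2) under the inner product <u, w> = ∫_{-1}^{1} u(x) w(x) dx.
g(x) = -19*x^2/7 - 18*x/5 - 99/35

The best approximation g ∈ W is the orthogonal projection of f onto W. Writing g = a_0 + a_1 x + a_2 x^2, the coefficients solve the normal equations G · a = b where
  G_{ij} = <φ_i, φ_j> and b_i = <f, φ_i>, with φ_0 = 1, φ_1 = x, φ_2 = x^2.
G =
  [2, 0, 2/3]
  [0, 2/3, 0]
  [2/3, 0, 2/5],
b = (-112/15, -12/5, -104/35).
Solving gives a_0 = -99/35, a_1 = -18/5, a_2 = -19/7, so
  g(x) = -19*x^2/7 - 18*x/5 - 99/35.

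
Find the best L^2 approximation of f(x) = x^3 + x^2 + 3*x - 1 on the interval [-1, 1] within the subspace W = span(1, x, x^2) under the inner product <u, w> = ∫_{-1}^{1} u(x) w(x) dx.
g(x) = x^2 + 18*x/5 - 1

The best approximation g ∈ W is the orthogonal projection of f onto W. Writing g = a_0 + a_1 x + a_2 x^2, the coefficients solve the normal equations G · a = b where
  G_{ij} = <φ_i, φ_j> and b_i = <f, φ_i>, with φ_0 = 1, φ_1 = x, φ_2 = x^2.
G =
  [2, 0, 2/3]
  [0, 2/3, 0]
  [2/3, 0, 2/5],
b = (-4/3, 12/5, -4/15).
Solving gives a_0 = -1, a_1 = 18/5, a_2 = 1, so
  g(x) = x^2 + 18*x/5 - 1.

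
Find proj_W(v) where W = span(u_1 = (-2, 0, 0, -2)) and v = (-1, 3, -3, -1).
proj_W(v) = (-1, 0, 0, -1)

Set up U = [u_1 | ... | u_1] ∈ R^(4×1). The projector onto W = col(U) is P = U (U^T U)^(-1) U^T.
Compute U^T U =
  [8],
and U^T v = (4).
Solve U^T U · c = U^T v for the coefficients: c = (1/2). The projection is proj_W(v) = U c.
Check: (v - proj_W(v)) · u_1 = 0  (should be 0).
Result: proj_W(v) = (-1, 0, 0, -1).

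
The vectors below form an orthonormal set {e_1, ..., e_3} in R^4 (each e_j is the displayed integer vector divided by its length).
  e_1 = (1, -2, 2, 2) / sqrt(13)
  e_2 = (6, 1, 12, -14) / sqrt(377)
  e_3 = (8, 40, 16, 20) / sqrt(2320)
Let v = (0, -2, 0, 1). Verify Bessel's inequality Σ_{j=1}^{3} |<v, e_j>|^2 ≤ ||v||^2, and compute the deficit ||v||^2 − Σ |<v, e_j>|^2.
Σ |<v, e_j>|^2 = 5; ||v||^2 = 5; deficit = 0

Write each e_j = u_j / sqrt(<u_j, u_j>) where u_j is the displayed integer vector. Then <v, e_j> = <v, u_j> / sqrt(<u_j, u_j>), so |<v, e_j>|^2 = <v, u_j>^2 / <u_j, u_j>.
Coefficients: <v, e_1> = 6/sqrt(13), <v, e_2> = -16/sqrt(377), <v, e_3> = -60/sqrt(2320).
Square and sum: Σ |<v, e_j>|^2 = 5.
Compute ||v||^2 = v·v = 5.
Deficit = 5 − 5 = 0 ≥ 0, confirming Bessel's inequality. (The deficit equals ||v − Σ <v,e_j> e_j||^2, the squared distance from v to span{e_j}.)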